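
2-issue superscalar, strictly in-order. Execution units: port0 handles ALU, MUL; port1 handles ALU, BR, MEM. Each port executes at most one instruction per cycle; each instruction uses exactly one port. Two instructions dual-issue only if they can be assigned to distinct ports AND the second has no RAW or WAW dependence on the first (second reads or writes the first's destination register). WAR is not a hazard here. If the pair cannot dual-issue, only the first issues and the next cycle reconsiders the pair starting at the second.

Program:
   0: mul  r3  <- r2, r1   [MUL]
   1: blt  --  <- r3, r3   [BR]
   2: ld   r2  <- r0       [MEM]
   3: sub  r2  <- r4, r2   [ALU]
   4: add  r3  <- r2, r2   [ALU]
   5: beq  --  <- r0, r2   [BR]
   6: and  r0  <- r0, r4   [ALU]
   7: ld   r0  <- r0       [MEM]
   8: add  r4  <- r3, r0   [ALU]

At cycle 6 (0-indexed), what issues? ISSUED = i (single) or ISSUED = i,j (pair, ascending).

ISSUED = 7

  cy0 -> i0 (mul) RAW r3
  cy1 -> i1 (blt) no-port BR/MEM
  cy2 -> i2 (ld) RAW+WAW r2
  cy3 -> i3 (sub) RAW r2
  cy4 -> i4,i5 (add/beq) 2-wide
  cy5 -> i6 (and) RAW+WAW r0
  cy6 -> i7 (ld) RAW r0
  cy7 -> i8 (add) tail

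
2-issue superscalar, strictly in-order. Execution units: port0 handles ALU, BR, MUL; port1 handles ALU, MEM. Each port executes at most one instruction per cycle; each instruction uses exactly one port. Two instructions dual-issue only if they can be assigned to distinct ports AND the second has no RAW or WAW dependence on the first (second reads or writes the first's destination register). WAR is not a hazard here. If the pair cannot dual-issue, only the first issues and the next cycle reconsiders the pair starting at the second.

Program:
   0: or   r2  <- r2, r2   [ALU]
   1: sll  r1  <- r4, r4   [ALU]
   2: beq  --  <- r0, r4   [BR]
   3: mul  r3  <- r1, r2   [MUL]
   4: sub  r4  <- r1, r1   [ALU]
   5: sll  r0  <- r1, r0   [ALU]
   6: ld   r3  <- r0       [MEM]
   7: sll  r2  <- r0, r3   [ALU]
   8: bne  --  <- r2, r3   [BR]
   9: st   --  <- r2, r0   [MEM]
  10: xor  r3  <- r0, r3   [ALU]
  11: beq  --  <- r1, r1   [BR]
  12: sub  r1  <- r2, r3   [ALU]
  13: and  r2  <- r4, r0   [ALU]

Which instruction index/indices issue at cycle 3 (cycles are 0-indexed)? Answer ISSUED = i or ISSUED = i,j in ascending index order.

[0] i0/i1  or sll  -- pair
[1] i2  beq  -- no-port BR/MUL
[2] i3/i4  mul sub  -- pair
[3] i5  sll  -- RAW r0
[4] i6  ld  -- RAW r3
[5] i7  sll  -- RAW r2
[6] i8/i9  bne st  -- pair
[7] i10/i11  xor beq  -- pair
[8] i12/i13  sub and  -- pair

ISSUED = 5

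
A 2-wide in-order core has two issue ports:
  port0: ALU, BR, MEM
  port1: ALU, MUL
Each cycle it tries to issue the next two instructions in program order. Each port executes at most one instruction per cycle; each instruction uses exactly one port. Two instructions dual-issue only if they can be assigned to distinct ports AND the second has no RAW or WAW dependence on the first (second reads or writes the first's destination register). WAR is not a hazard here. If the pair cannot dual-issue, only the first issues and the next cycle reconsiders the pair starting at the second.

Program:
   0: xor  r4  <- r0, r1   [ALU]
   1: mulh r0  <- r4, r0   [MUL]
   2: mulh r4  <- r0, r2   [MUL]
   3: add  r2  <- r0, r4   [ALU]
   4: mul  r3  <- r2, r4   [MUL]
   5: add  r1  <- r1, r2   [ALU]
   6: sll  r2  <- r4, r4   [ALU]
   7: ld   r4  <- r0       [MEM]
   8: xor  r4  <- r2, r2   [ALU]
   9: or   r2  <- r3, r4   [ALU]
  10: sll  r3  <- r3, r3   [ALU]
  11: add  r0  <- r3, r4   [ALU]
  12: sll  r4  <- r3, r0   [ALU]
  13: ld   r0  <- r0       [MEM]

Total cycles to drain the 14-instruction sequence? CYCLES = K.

CYCLES = 10

#0 head=0: xor i0 RAW r4
#1 head=1: mulh i1 no-port MUL/MUL
#2 head=2: mulh i2 RAW r4
#3 head=3: add i3 RAW r2
#4 head=4: mul/add i4&i5 pair
#5 head=6: sll/ld i6&i7 pair
#6 head=8: xor i8 RAW r4
#7 head=9: or/sll i9&i10 pair
#8 head=11: add i11 RAW r0
#9 head=12: sll/ld i12&i13 pair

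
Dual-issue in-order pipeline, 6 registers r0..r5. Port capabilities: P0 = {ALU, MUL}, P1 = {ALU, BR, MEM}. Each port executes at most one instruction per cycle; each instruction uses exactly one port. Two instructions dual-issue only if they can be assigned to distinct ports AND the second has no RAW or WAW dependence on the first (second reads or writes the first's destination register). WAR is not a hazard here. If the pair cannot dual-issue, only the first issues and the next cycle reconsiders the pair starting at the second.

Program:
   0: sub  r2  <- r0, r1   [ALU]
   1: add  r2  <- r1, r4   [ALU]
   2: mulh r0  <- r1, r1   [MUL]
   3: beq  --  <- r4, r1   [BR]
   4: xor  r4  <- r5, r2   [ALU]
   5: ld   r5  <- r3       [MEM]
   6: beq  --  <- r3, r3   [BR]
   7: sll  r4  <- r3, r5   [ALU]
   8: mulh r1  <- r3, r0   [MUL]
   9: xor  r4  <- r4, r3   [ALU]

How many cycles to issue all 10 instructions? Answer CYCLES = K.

  cy0 -> i0 (sub.ALU) WAW r2
  cy1 -> i1+i2 (add.ALU/mulh.MUL) dual
  cy2 -> i3+i4 (beq.BR/xor.ALU) dual
  cy3 -> i5 (ld.MEM) no-port MEM/BR
  cy4 -> i6+i7 (beq.BR/sll.ALU) dual
  cy5 -> i8+i9 (mulh.MUL/xor.ALU) dual

CYCLES = 6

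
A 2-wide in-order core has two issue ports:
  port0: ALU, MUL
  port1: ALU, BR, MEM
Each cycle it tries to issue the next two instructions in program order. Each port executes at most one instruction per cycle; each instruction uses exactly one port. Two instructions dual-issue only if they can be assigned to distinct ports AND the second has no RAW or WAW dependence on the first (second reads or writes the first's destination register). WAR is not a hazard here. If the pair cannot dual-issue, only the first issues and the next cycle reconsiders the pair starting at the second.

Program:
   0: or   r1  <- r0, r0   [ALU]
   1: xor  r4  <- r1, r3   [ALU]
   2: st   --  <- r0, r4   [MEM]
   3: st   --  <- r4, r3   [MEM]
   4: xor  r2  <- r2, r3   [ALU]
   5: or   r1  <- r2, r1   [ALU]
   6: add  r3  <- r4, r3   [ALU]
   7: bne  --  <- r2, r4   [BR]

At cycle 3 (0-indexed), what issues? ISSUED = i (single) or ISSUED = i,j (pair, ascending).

ISSUED = 3,4

  cy0 -> i0 (or) RAW r1
  cy1 -> i1 (xor) RAW r4
  cy2 -> i2 (st) no-port MEM/MEM
  cy3 -> i3,i4 (st xor) 2-wide
  cy4 -> i5,i6 (or add) 2-wide
  cy5 -> i7 (bne) tail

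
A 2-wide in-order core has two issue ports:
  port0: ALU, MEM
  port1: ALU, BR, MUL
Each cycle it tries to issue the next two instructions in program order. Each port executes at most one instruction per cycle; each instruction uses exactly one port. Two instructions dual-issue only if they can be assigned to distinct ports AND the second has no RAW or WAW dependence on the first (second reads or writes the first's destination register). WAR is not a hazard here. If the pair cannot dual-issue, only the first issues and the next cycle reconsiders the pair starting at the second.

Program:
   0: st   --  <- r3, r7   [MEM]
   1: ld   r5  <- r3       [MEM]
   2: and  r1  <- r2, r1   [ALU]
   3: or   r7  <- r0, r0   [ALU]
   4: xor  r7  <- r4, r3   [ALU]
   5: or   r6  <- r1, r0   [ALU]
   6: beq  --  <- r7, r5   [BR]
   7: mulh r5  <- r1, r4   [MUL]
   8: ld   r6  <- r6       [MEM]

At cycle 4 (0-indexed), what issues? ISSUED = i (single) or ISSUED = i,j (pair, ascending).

  cy0 -> i0 (st) no-port MEM/MEM
  cy1 -> i1,i2 (ld/and) pair
  cy2 -> i3 (or) WAW r7
  cy3 -> i4,i5 (xor/or) pair
  cy4 -> i6 (beq) no-port BR/MUL
  cy5 -> i7,i8 (mulh/ld) pair

ISSUED = 6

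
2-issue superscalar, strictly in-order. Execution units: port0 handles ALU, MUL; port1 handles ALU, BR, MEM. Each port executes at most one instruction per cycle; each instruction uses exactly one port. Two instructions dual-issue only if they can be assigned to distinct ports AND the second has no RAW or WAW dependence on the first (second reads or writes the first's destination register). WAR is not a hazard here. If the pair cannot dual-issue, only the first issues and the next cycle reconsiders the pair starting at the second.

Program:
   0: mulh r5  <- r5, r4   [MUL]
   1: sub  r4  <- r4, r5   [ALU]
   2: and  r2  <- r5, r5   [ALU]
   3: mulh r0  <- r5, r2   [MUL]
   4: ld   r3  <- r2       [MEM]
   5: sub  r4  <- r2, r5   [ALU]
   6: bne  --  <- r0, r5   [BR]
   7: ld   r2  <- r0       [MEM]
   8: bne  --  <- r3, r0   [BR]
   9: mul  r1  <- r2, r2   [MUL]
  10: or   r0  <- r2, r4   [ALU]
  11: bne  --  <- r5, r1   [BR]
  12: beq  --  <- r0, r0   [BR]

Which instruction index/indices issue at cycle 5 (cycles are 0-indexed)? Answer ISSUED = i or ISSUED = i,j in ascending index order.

  cy0 -> i0 (mulh.MUL) RAW r5
  cy1 -> i1,i2 (sub.ALU/and.ALU) dual
  cy2 -> i3,i4 (mulh.MUL/ld.MEM) dual
  cy3 -> i5,i6 (sub.ALU/bne.BR) dual
  cy4 -> i7 (ld.MEM) no-port MEM/BR
  cy5 -> i8,i9 (bne.BR/mul.MUL) dual
  cy6 -> i10,i11 (or.ALU/bne.BR) dual
  cy7 -> i12 (beq.BR) tail

ISSUED = 8,9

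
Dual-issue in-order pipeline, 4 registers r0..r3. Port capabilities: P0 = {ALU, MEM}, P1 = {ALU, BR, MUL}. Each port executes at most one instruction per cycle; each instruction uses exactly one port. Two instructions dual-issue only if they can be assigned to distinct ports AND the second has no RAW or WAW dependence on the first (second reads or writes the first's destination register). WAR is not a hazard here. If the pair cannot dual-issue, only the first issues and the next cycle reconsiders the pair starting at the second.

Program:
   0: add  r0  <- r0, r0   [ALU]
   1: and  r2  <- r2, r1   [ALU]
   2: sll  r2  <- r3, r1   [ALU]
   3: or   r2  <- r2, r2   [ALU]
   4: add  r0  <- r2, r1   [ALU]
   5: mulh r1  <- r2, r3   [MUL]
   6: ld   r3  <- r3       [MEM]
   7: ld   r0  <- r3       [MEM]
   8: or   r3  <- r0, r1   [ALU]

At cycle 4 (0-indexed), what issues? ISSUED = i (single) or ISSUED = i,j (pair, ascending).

ISSUED = 6

#0 head=0: add.ALU and.ALU i0+i1 2-wide
#1 head=2: sll.ALU i2 RAW+WAW r2
#2 head=3: or.ALU i3 RAW r2
#3 head=4: add.ALU mulh.MUL i4+i5 2-wide
#4 head=6: ld.MEM i6 no-port MEM/MEM
#5 head=7: ld.MEM i7 RAW r0
#6 head=8: or.ALU i8 tail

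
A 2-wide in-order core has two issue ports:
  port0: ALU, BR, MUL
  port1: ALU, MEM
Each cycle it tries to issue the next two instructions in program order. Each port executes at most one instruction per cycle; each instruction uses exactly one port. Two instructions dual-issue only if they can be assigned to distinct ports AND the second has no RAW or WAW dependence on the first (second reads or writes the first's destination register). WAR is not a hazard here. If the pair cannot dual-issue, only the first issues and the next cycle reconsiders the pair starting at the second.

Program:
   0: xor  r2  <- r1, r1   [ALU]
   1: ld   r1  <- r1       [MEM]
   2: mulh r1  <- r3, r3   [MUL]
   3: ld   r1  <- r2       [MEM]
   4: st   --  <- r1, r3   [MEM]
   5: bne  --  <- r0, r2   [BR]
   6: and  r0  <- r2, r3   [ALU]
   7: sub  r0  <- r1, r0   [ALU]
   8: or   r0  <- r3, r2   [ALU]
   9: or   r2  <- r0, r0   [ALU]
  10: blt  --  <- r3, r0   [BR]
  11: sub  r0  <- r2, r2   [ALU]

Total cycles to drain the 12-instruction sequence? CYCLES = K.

CYCLES = 9

0. xor ld @i0&i1  | 2-wide
1. mulh @i2  | WAW r1
2. ld @i3  | no-port MEM/MEM
3. st bne @i4&i5  | 2-wide
4. and @i6  | RAW+WAW r0
5. sub @i7  | WAW r0
6. or @i8  | RAW r0
7. or blt @i9&i10  | 2-wide
8. sub @i11  | tail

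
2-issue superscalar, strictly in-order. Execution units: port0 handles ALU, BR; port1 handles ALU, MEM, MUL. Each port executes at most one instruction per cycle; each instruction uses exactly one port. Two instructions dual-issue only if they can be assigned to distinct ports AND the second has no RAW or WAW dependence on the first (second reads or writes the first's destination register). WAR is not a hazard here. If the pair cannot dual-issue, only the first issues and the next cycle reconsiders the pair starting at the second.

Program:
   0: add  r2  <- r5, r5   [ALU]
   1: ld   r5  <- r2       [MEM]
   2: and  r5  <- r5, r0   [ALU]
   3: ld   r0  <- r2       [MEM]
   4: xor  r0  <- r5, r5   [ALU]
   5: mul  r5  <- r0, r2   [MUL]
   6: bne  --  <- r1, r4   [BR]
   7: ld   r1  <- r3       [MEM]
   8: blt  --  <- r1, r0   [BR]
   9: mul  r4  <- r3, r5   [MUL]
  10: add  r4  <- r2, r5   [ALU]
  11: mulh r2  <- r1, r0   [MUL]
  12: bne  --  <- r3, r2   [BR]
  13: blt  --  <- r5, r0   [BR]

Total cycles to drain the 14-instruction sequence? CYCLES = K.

CYCLES = 10

[0] i0  add  -- RAW r2
[1] i1  ld  -- RAW+WAW r5
[2] i2+i3  and;ld  -- 2-wide
[3] i4  xor  -- RAW r0
[4] i5+i6  mul;bne  -- 2-wide
[5] i7  ld  -- RAW r1
[6] i8+i9  blt;mul  -- 2-wide
[7] i10+i11  add;mulh  -- 2-wide
[8] i12  bne  -- no-port BR/BR
[9] i13  blt  -- tail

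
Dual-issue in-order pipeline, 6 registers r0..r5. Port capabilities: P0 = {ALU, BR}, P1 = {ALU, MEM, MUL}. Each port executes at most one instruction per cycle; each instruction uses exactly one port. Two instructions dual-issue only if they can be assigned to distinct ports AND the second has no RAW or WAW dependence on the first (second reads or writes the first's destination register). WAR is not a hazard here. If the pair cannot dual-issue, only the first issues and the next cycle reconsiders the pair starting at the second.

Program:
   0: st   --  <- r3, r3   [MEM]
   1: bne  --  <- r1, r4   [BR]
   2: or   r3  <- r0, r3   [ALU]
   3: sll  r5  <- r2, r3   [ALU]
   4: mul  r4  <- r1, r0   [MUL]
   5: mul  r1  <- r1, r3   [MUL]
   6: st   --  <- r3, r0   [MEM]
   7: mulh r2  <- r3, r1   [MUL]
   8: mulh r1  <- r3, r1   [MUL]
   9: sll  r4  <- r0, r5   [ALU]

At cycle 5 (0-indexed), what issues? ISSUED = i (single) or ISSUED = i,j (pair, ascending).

ISSUED = 7

c0: i0,i1 st.MEM;bne.BR  2-wide
c1: i2 or.ALU  RAW r3
c2: i3,i4 sll.ALU;mul.MUL  2-wide
c3: i5 mul.MUL  no-port MUL/MEM
c4: i6 st.MEM  no-port MEM/MUL
c5: i7 mulh.MUL  no-port MUL/MUL
c6: i8,i9 mulh.MUL;sll.ALU  2-wide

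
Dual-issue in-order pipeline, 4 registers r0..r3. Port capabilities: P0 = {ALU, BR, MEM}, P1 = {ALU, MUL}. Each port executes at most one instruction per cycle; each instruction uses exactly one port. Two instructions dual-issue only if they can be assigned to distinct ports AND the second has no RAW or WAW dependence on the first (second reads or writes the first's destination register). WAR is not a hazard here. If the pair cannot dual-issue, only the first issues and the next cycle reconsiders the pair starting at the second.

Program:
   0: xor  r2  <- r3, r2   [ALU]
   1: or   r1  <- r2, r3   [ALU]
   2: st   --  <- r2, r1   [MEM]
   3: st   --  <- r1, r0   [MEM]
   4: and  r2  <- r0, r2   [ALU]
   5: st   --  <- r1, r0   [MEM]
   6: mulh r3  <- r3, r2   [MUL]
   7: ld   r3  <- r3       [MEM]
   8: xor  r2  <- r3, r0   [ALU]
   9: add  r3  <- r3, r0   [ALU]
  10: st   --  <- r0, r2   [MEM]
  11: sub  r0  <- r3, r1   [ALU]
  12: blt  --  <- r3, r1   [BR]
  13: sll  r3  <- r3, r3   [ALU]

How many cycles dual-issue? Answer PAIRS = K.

#0 head=0: xor i0 RAW r2
#1 head=1: or i1 RAW r1
#2 head=2: st i2 no-port MEM/MEM
#3 head=3: st/and i3&i4 dual
#4 head=5: st/mulh i5&i6 dual
#5 head=7: ld i7 RAW r3
#6 head=8: xor/add i8&i9 dual
#7 head=10: st/sub i10&i11 dual
#8 head=12: blt/sll i12&i13 dual

PAIRS = 5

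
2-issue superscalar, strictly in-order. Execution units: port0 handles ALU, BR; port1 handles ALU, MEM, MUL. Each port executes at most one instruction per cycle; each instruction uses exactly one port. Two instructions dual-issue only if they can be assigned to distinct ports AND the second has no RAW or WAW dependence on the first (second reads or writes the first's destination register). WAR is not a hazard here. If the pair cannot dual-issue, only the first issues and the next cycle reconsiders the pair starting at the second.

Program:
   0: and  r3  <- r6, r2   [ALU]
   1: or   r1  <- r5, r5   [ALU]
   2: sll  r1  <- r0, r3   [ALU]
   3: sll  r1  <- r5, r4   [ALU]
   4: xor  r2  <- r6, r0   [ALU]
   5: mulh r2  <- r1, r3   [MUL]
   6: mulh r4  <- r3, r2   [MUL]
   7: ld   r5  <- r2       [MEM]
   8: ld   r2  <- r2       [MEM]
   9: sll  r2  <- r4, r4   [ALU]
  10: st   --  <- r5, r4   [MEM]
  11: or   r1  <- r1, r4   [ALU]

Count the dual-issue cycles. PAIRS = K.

0. and.ALU;or.ALU @i0,i1  | dual
1. sll.ALU @i2  | WAW r1
2. sll.ALU;xor.ALU @i3,i4  | dual
3. mulh.MUL @i5  | no-port MUL/MUL
4. mulh.MUL @i6  | no-port MUL/MEM
5. ld.MEM @i7  | no-port MEM/MEM
6. ld.MEM @i8  | WAW r2
7. sll.ALU;st.MEM @i9,i10  | dual
8. or.ALU @i11  | tail

PAIRS = 3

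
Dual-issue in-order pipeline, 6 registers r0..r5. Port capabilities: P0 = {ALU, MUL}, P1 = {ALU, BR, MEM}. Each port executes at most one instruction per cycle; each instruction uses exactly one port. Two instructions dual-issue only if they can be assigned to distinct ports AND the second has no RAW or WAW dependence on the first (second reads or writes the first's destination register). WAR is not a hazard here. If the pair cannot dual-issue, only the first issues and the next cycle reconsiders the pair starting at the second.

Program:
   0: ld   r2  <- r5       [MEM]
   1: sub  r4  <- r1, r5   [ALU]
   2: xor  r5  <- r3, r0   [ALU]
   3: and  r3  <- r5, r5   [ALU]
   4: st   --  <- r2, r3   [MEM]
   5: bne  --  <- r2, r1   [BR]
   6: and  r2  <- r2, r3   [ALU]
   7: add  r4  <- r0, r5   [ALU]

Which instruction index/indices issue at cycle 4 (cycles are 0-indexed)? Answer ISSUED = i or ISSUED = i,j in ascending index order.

  cy0 -> i0,i1 (ld.MEM+sub.ALU) pair
  cy1 -> i2 (xor.ALU) RAW r5
  cy2 -> i3 (and.ALU) RAW r3
  cy3 -> i4 (st.MEM) no-port MEM/BR
  cy4 -> i5,i6 (bne.BR+and.ALU) pair
  cy5 -> i7 (add.ALU) tail

ISSUED = 5,6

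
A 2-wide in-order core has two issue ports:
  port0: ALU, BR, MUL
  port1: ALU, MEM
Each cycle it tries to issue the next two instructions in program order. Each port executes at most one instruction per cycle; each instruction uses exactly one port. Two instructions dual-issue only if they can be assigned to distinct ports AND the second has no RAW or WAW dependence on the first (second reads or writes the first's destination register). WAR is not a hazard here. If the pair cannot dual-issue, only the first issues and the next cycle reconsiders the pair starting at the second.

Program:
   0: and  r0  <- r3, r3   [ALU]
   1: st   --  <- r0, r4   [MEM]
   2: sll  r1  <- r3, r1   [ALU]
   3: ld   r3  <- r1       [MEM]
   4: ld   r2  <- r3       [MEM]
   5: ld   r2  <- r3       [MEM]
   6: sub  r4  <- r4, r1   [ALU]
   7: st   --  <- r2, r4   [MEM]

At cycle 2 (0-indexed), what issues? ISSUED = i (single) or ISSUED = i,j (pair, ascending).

ISSUED = 3

  cy0 -> i0 (and) RAW r0
  cy1 -> i1&i2 (st+sll) dual
  cy2 -> i3 (ld) no-port MEM/MEM
  cy3 -> i4 (ld) no-port MEM/MEM
  cy4 -> i5&i6 (ld+sub) dual
  cy5 -> i7 (st) tail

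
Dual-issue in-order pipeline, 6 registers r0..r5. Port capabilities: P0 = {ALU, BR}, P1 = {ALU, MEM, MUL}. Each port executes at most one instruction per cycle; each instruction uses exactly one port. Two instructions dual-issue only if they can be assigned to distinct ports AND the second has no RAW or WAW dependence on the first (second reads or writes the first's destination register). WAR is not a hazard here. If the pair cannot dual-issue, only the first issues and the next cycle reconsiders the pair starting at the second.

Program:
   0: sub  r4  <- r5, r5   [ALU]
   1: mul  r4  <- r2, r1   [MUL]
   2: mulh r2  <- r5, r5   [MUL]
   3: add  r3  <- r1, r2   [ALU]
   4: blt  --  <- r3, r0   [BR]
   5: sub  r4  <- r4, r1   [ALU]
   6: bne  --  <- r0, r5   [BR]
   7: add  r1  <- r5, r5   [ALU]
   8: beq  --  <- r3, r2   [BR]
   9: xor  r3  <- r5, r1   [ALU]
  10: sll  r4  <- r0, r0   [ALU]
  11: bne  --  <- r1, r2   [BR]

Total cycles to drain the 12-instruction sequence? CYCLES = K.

0. sub.ALU @i0  | WAW r4
1. mul.MUL @i1  | no-port MUL/MUL
2. mulh.MUL @i2  | RAW r2
3. add.ALU @i3  | RAW r3
4. blt.BR sub.ALU @i4&i5  | 2-wide
5. bne.BR add.ALU @i6&i7  | 2-wide
6. beq.BR xor.ALU @i8&i9  | 2-wide
7. sll.ALU bne.BR @i10&i11  | 2-wide

CYCLES = 8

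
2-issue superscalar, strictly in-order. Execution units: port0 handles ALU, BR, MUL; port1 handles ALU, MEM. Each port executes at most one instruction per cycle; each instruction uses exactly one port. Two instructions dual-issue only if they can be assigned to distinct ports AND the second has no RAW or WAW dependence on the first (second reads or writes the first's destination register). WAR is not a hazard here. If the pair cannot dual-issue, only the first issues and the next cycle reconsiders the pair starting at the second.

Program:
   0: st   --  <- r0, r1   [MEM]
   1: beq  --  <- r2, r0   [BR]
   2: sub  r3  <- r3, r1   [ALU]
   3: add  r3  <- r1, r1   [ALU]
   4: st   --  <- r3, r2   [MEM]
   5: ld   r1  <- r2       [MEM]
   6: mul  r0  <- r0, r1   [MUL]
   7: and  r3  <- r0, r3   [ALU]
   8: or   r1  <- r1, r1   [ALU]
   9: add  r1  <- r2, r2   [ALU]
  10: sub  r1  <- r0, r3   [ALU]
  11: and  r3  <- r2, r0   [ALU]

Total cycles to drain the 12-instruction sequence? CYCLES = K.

CYCLES = 9

[0] i0/i1  st;beq  -- dual
[1] i2  sub  -- WAW r3
[2] i3  add  -- RAW r3
[3] i4  st  -- no-port MEM/MEM
[4] i5  ld  -- RAW r1
[5] i6  mul  -- RAW r0
[6] i7/i8  and;or  -- dual
[7] i9  add  -- WAW r1
[8] i10/i11  sub;and  -- dual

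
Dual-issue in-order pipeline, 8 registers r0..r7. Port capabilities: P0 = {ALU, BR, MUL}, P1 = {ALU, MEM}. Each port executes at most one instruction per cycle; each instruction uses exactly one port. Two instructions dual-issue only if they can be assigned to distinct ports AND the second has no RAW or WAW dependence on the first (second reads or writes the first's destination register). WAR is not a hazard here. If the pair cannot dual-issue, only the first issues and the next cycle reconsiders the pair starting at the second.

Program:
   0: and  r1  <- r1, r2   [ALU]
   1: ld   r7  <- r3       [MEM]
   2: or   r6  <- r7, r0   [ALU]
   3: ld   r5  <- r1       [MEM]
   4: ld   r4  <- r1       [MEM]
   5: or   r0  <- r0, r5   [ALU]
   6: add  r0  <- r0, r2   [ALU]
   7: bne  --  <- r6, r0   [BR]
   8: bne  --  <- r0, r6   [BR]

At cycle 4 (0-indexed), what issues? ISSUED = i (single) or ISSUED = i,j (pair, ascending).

c0: i0/i1 and+ld  dual
c1: i2/i3 or+ld  dual
c2: i4/i5 ld+or  dual
c3: i6 add  RAW r0
c4: i7 bne  no-port BR/BR
c5: i8 bne  tail

ISSUED = 7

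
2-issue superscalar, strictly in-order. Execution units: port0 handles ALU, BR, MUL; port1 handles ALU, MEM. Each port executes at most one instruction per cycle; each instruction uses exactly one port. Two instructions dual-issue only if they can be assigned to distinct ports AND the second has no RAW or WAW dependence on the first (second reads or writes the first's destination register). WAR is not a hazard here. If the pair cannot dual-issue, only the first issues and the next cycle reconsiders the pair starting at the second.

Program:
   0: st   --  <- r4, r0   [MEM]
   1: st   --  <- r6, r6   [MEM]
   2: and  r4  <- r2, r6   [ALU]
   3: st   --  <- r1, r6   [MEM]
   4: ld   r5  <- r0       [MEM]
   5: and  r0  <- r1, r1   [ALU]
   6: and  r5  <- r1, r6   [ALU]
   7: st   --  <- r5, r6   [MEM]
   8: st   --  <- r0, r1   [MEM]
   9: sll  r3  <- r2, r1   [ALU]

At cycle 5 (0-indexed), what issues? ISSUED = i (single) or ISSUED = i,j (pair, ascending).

ISSUED = 7

#0 head=0: st.MEM i0 no-port MEM/MEM
#1 head=1: st.MEM+and.ALU i1&i2 2-wide
#2 head=3: st.MEM i3 no-port MEM/MEM
#3 head=4: ld.MEM+and.ALU i4&i5 2-wide
#4 head=6: and.ALU i6 RAW r5
#5 head=7: st.MEM i7 no-port MEM/MEM
#6 head=8: st.MEM+sll.ALU i8&i9 2-wide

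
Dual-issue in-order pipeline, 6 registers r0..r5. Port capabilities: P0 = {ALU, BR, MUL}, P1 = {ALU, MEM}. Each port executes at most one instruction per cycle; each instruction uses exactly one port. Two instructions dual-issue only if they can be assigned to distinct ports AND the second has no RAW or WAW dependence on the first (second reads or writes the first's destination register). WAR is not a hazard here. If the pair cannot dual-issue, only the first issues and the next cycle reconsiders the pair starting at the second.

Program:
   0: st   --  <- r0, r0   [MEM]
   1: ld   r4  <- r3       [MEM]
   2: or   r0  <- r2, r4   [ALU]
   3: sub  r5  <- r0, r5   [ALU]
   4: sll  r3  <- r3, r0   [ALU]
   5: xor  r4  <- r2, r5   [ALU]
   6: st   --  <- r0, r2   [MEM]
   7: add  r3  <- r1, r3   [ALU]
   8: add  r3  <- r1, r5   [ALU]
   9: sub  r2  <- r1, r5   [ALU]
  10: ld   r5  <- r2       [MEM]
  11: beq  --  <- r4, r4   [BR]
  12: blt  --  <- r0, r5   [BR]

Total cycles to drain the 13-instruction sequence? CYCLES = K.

0. st @i0  | no-port MEM/MEM
1. ld @i1  | RAW r4
2. or @i2  | RAW r0
3. sub;sll @i3,i4  | pair
4. xor;st @i5,i6  | pair
5. add @i7  | WAW r3
6. add;sub @i8,i9  | pair
7. ld;beq @i10,i11  | pair
8. blt @i12  | tail

CYCLES = 9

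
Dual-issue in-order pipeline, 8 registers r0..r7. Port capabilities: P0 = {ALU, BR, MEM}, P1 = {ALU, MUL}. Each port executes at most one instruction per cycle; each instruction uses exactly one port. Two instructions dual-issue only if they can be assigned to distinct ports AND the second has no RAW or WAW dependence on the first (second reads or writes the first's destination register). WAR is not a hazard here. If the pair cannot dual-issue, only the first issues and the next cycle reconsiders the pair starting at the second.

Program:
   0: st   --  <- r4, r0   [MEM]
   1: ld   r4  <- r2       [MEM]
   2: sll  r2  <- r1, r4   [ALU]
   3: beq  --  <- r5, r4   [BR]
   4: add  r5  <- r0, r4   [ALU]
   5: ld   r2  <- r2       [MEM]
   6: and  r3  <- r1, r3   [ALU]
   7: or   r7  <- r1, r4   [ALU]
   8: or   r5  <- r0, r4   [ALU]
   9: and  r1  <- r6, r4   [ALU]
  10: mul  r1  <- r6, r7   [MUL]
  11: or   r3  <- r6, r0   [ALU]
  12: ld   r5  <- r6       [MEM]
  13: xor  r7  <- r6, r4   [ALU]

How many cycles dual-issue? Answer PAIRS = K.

#0 head=0: st.MEM i0 no-port MEM/MEM
#1 head=1: ld.MEM i1 RAW r4
#2 head=2: sll.ALU beq.BR i2+i3 pair
#3 head=4: add.ALU ld.MEM i4+i5 pair
#4 head=6: and.ALU or.ALU i6+i7 pair
#5 head=8: or.ALU and.ALU i8+i9 pair
#6 head=10: mul.MUL or.ALU i10+i11 pair
#7 head=12: ld.MEM xor.ALU i12+i13 pair

PAIRS = 6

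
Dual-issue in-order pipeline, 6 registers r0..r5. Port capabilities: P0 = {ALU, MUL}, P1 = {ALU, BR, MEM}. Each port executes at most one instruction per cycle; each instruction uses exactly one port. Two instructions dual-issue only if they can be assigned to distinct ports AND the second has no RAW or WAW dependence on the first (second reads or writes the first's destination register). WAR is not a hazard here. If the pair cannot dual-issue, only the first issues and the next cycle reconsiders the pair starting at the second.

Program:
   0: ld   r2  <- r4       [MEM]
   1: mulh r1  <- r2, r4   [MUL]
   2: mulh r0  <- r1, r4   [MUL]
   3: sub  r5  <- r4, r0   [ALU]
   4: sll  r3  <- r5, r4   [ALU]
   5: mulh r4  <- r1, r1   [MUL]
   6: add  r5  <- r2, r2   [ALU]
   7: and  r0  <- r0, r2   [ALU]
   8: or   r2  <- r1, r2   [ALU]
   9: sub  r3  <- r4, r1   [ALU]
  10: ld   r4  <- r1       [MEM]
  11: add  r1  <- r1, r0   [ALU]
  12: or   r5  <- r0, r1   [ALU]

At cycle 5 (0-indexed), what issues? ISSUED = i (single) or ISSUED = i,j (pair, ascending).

c0: i0 ld.MEM  RAW r2
c1: i1 mulh.MUL  no-port MUL/MUL
c2: i2 mulh.MUL  RAW r0
c3: i3 sub.ALU  RAW r5
c4: i4/i5 sll.ALU;mulh.MUL  2-wide
c5: i6/i7 add.ALU;and.ALU  2-wide
c6: i8/i9 or.ALU;sub.ALU  2-wide
c7: i10/i11 ld.MEM;add.ALU  2-wide
c8: i12 or.ALU  tail

ISSUED = 6,7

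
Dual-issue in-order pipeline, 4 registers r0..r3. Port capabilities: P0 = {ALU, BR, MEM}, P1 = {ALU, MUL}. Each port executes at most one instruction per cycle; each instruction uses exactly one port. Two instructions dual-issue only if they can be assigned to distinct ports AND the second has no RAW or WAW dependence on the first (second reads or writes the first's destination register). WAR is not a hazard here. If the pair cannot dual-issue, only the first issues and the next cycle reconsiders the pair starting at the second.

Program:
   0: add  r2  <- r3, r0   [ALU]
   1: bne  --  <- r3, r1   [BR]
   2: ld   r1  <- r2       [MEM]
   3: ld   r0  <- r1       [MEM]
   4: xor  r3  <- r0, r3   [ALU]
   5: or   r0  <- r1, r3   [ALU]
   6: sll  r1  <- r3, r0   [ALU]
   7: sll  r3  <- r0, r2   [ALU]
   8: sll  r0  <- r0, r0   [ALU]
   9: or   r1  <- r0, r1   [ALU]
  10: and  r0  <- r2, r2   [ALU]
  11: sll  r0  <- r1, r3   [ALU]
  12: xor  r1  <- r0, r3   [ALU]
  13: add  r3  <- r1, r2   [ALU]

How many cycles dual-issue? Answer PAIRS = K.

c0: i0+i1 add bne  dual
c1: i2 ld  no-port MEM/MEM
c2: i3 ld  RAW r0
c3: i4 xor  RAW r3
c4: i5 or  RAW r0
c5: i6+i7 sll sll  dual
c6: i8 sll  RAW r0
c7: i9+i10 or and  dual
c8: i11 sll  RAW r0
c9: i12 xor  RAW r1
c10: i13 add  tail

PAIRS = 3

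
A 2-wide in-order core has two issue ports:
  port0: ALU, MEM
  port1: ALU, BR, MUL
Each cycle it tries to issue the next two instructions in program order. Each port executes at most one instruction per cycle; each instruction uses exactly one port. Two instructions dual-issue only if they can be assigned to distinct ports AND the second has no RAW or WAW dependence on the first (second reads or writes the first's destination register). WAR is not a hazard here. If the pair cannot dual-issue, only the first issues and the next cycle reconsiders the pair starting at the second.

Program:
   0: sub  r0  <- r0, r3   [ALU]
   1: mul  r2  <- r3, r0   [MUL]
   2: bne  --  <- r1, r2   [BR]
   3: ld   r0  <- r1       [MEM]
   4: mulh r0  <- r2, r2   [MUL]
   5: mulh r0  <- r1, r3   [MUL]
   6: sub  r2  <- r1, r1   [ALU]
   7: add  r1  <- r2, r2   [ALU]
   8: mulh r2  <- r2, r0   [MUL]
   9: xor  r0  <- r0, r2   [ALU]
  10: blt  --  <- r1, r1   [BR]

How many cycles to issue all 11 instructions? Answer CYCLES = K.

CYCLES = 7

0. sub @i0  | RAW r0
1. mul @i1  | no-port MUL/BR
2. bne ld @i2+i3  | pair
3. mulh @i4  | no-port MUL/MUL
4. mulh sub @i5+i6  | pair
5. add mulh @i7+i8  | pair
6. xor blt @i9+i10  | pair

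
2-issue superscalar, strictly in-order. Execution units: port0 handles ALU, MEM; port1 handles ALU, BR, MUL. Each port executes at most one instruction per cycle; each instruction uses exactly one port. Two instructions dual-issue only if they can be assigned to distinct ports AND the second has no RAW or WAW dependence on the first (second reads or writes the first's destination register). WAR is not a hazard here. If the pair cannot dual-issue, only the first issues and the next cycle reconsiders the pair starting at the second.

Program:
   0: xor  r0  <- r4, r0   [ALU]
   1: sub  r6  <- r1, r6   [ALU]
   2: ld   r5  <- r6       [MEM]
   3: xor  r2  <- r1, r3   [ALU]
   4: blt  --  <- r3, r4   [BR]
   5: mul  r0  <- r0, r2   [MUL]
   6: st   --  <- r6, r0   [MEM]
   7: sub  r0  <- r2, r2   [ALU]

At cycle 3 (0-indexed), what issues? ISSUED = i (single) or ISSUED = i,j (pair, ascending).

ISSUED = 5

  cy0 -> i0,i1 (xor.ALU/sub.ALU) 2-wide
  cy1 -> i2,i3 (ld.MEM/xor.ALU) 2-wide
  cy2 -> i4 (blt.BR) no-port BR/MUL
  cy3 -> i5 (mul.MUL) RAW r0
  cy4 -> i6,i7 (st.MEM/sub.ALU) 2-wide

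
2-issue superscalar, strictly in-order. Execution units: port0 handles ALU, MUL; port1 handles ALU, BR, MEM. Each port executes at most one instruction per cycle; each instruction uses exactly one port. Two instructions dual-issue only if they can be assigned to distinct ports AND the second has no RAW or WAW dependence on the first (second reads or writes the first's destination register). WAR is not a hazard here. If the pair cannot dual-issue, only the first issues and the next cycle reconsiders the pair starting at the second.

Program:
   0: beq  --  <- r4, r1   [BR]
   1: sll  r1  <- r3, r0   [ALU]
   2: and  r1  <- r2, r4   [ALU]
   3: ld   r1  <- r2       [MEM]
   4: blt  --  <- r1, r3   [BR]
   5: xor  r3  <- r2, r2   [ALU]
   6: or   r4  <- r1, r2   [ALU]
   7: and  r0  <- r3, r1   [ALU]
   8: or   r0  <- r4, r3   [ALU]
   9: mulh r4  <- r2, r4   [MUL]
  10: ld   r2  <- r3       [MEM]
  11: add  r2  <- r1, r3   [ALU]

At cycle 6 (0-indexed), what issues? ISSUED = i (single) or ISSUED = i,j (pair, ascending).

c0: i0&i1 beq.BR/sll.ALU  pair
c1: i2 and.ALU  WAW r1
c2: i3 ld.MEM  no-port MEM/BR
c3: i4&i5 blt.BR/xor.ALU  pair
c4: i6&i7 or.ALU/and.ALU  pair
c5: i8&i9 or.ALU/mulh.MUL  pair
c6: i10 ld.MEM  WAW r2
c7: i11 add.ALU  tail

ISSUED = 10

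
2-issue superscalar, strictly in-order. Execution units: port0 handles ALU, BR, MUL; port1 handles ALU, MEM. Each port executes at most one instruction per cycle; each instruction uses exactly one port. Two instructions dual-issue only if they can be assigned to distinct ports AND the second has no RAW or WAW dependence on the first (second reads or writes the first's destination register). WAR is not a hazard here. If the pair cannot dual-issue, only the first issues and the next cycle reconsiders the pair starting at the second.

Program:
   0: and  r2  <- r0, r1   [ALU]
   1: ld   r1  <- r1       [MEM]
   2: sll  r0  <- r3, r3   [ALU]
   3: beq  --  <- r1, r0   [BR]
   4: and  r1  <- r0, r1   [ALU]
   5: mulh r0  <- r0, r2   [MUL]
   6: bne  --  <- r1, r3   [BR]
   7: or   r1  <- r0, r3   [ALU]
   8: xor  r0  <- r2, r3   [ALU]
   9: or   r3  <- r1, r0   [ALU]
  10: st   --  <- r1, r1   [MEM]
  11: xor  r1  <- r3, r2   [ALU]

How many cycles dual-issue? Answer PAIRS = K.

PAIRS = 4

t=0 i0&i1:and.ALU ld.MEM ; dual
t=1 i2:sll.ALU ; RAW r0
t=2 i3&i4:beq.BR and.ALU ; dual
t=3 i5:mulh.MUL ; no-port MUL/BR
t=4 i6&i7:bne.BR or.ALU ; dual
t=5 i8:xor.ALU ; RAW r0
t=6 i9&i10:or.ALU st.MEM ; dual
t=7 i11:xor.ALU ; tail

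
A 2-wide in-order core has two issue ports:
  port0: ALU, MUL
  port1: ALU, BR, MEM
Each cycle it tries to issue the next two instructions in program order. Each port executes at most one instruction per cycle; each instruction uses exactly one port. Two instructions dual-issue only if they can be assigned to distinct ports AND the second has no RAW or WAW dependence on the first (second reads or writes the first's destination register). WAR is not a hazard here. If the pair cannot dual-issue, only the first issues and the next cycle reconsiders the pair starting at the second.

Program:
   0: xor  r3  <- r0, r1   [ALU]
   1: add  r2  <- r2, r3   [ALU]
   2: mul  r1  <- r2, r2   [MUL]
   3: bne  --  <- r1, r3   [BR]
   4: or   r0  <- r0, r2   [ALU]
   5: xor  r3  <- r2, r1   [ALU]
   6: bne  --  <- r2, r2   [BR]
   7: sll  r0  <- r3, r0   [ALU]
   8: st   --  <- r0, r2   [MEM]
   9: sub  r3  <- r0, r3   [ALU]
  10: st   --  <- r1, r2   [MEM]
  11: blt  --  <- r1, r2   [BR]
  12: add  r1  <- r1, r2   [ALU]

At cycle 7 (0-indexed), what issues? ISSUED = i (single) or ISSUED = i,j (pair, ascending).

0. xor.ALU @i0  | RAW r3
1. add.ALU @i1  | RAW r2
2. mul.MUL @i2  | RAW r1
3. bne.BR or.ALU @i3+i4  | dual
4. xor.ALU bne.BR @i5+i6  | dual
5. sll.ALU @i7  | RAW r0
6. st.MEM sub.ALU @i8+i9  | dual
7. st.MEM @i10  | no-port MEM/BR
8. blt.BR add.ALU @i11+i12  | dual

ISSUED = 10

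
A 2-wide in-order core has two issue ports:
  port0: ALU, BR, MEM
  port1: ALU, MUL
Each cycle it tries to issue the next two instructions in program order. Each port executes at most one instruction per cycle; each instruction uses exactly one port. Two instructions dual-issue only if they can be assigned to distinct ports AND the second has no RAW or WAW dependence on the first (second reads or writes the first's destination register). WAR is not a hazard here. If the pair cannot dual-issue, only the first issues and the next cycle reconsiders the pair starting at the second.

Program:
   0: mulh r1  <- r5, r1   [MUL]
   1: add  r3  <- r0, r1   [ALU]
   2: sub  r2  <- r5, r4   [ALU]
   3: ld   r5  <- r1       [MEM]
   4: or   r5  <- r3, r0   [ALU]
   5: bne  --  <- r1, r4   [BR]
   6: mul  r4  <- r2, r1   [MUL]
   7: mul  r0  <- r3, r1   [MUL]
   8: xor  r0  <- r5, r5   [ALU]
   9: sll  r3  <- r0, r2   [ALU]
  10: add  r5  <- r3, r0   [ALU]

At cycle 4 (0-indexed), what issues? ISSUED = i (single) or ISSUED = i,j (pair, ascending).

c0: i0 mulh.MUL  RAW r1
c1: i1/i2 add.ALU/sub.ALU  dual
c2: i3 ld.MEM  WAW r5
c3: i4/i5 or.ALU/bne.BR  dual
c4: i6 mul.MUL  no-port MUL/MUL
c5: i7 mul.MUL  WAW r0
c6: i8 xor.ALU  RAW r0
c7: i9 sll.ALU  RAW r3
c8: i10 add.ALU  tail

ISSUED = 6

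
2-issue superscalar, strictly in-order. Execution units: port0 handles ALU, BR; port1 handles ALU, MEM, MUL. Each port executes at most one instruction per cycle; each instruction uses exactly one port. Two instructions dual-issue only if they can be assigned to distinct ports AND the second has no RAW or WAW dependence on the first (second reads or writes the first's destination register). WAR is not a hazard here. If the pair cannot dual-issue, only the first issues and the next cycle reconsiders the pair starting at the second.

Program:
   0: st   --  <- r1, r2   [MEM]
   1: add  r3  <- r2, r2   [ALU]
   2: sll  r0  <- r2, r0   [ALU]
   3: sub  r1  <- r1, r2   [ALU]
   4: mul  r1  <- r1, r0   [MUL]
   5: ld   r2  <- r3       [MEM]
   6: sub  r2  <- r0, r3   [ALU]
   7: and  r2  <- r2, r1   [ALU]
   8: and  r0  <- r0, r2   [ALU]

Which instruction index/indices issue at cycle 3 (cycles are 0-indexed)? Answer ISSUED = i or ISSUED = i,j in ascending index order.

ISSUED = 5

c0: i0/i1 st/add  2-wide
c1: i2/i3 sll/sub  2-wide
c2: i4 mul  no-port MUL/MEM
c3: i5 ld  WAW r2
c4: i6 sub  RAW+WAW r2
c5: i7 and  RAW r2
c6: i8 and  tail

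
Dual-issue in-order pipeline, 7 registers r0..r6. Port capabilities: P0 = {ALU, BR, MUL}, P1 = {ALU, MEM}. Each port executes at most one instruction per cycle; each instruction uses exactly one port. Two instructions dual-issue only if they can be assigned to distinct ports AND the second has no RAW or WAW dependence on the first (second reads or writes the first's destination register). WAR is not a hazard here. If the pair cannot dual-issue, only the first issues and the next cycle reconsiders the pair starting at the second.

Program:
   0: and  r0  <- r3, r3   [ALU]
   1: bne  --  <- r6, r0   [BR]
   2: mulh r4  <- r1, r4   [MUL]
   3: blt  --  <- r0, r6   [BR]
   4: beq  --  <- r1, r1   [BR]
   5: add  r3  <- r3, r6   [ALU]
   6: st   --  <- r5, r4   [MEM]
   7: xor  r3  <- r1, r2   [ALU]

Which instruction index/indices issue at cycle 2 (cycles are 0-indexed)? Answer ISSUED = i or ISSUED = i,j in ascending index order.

ISSUED = 2

c0: i0 and  RAW r0
c1: i1 bne  no-port BR/MUL
c2: i2 mulh  no-port MUL/BR
c3: i3 blt  no-port BR/BR
c4: i4/i5 beq;add  2-wide
c5: i6/i7 st;xor  2-wide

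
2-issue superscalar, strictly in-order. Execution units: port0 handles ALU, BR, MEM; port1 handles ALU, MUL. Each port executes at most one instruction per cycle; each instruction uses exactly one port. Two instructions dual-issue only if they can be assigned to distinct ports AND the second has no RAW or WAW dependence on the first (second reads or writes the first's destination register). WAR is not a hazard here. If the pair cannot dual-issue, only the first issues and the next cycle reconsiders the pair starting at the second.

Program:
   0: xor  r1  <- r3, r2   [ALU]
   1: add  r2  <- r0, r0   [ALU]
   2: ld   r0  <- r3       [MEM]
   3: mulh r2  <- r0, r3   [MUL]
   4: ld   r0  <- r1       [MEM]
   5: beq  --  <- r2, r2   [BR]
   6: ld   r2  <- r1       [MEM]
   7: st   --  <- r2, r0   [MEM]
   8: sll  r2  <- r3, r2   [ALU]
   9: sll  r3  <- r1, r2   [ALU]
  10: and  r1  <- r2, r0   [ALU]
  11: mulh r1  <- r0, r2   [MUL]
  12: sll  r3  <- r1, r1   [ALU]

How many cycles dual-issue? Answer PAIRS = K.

#0 head=0: xor.ALU;add.ALU i0/i1 dual
#1 head=2: ld.MEM i2 RAW r0
#2 head=3: mulh.MUL;ld.MEM i3/i4 dual
#3 head=5: beq.BR i5 no-port BR/MEM
#4 head=6: ld.MEM i6 no-port MEM/MEM
#5 head=7: st.MEM;sll.ALU i7/i8 dual
#6 head=9: sll.ALU;and.ALU i9/i10 dual
#7 head=11: mulh.MUL i11 RAW r1
#8 head=12: sll.ALU i12 tail

PAIRS = 4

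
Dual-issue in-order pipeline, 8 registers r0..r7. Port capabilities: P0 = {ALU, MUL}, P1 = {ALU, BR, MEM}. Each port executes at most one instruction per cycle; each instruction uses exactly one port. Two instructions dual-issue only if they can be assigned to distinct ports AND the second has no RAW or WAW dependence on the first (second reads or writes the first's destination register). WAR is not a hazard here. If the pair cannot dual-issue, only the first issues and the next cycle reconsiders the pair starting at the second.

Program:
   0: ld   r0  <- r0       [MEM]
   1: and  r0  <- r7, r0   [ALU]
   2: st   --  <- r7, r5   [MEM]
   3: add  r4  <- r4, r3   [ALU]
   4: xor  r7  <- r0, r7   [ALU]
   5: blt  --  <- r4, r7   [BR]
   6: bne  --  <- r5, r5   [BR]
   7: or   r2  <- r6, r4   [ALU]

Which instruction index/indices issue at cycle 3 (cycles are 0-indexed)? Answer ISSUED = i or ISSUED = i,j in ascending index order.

t=0 i0:ld.MEM ; RAW+WAW r0
t=1 i1/i2:and.ALU st.MEM ; pair
t=2 i3/i4:add.ALU xor.ALU ; pair
t=3 i5:blt.BR ; no-port BR/BR
t=4 i6/i7:bne.BR or.ALU ; pair

ISSUED = 5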